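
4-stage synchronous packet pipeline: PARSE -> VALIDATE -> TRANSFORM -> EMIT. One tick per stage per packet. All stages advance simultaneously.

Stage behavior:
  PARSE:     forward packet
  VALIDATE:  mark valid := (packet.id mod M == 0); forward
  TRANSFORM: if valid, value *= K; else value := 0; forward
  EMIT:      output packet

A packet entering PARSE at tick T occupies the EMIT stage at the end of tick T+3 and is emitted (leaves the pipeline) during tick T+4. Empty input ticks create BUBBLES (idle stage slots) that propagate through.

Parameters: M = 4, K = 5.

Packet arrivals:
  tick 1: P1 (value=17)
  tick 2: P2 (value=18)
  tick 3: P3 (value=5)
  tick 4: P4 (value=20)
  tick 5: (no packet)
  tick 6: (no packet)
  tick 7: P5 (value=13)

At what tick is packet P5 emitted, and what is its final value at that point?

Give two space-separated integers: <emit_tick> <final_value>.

Answer: 11 0

Derivation:
Tick 1: [PARSE:P1(v=17,ok=F), VALIDATE:-, TRANSFORM:-, EMIT:-] out:-; in:P1
Tick 2: [PARSE:P2(v=18,ok=F), VALIDATE:P1(v=17,ok=F), TRANSFORM:-, EMIT:-] out:-; in:P2
Tick 3: [PARSE:P3(v=5,ok=F), VALIDATE:P2(v=18,ok=F), TRANSFORM:P1(v=0,ok=F), EMIT:-] out:-; in:P3
Tick 4: [PARSE:P4(v=20,ok=F), VALIDATE:P3(v=5,ok=F), TRANSFORM:P2(v=0,ok=F), EMIT:P1(v=0,ok=F)] out:-; in:P4
Tick 5: [PARSE:-, VALIDATE:P4(v=20,ok=T), TRANSFORM:P3(v=0,ok=F), EMIT:P2(v=0,ok=F)] out:P1(v=0); in:-
Tick 6: [PARSE:-, VALIDATE:-, TRANSFORM:P4(v=100,ok=T), EMIT:P3(v=0,ok=F)] out:P2(v=0); in:-
Tick 7: [PARSE:P5(v=13,ok=F), VALIDATE:-, TRANSFORM:-, EMIT:P4(v=100,ok=T)] out:P3(v=0); in:P5
Tick 8: [PARSE:-, VALIDATE:P5(v=13,ok=F), TRANSFORM:-, EMIT:-] out:P4(v=100); in:-
Tick 9: [PARSE:-, VALIDATE:-, TRANSFORM:P5(v=0,ok=F), EMIT:-] out:-; in:-
Tick 10: [PARSE:-, VALIDATE:-, TRANSFORM:-, EMIT:P5(v=0,ok=F)] out:-; in:-
Tick 11: [PARSE:-, VALIDATE:-, TRANSFORM:-, EMIT:-] out:P5(v=0); in:-
P5: arrives tick 7, valid=False (id=5, id%4=1), emit tick 11, final value 0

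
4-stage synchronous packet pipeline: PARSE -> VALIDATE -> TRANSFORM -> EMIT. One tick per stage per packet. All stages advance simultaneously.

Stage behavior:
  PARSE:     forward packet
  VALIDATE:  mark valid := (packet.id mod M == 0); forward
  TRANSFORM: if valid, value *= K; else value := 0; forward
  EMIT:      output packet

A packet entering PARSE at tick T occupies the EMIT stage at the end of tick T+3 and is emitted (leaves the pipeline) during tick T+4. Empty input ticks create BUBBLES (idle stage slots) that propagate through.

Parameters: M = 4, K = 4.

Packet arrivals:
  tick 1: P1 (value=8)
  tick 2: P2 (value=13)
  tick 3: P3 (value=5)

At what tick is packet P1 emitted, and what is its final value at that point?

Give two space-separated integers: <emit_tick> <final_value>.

Tick 1: [PARSE:P1(v=8,ok=F), VALIDATE:-, TRANSFORM:-, EMIT:-] out:-; in:P1
Tick 2: [PARSE:P2(v=13,ok=F), VALIDATE:P1(v=8,ok=F), TRANSFORM:-, EMIT:-] out:-; in:P2
Tick 3: [PARSE:P3(v=5,ok=F), VALIDATE:P2(v=13,ok=F), TRANSFORM:P1(v=0,ok=F), EMIT:-] out:-; in:P3
Tick 4: [PARSE:-, VALIDATE:P3(v=5,ok=F), TRANSFORM:P2(v=0,ok=F), EMIT:P1(v=0,ok=F)] out:-; in:-
Tick 5: [PARSE:-, VALIDATE:-, TRANSFORM:P3(v=0,ok=F), EMIT:P2(v=0,ok=F)] out:P1(v=0); in:-
Tick 6: [PARSE:-, VALIDATE:-, TRANSFORM:-, EMIT:P3(v=0,ok=F)] out:P2(v=0); in:-
Tick 7: [PARSE:-, VALIDATE:-, TRANSFORM:-, EMIT:-] out:P3(v=0); in:-
P1: arrives tick 1, valid=False (id=1, id%4=1), emit tick 5, final value 0

Answer: 5 0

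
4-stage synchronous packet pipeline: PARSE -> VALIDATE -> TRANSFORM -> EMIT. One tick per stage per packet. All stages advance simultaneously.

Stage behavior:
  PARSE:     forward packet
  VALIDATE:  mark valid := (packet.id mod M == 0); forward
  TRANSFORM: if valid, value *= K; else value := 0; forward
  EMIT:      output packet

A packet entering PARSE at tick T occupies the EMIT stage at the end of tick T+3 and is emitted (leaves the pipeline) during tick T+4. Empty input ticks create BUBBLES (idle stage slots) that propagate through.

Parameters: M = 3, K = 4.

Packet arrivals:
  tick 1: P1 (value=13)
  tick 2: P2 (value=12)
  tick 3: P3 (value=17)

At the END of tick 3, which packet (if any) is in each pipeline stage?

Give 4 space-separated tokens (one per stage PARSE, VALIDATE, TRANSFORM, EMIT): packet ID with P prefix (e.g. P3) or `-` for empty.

Answer: P3 P2 P1 -

Derivation:
Tick 1: [PARSE:P1(v=13,ok=F), VALIDATE:-, TRANSFORM:-, EMIT:-] out:-; in:P1
Tick 2: [PARSE:P2(v=12,ok=F), VALIDATE:P1(v=13,ok=F), TRANSFORM:-, EMIT:-] out:-; in:P2
Tick 3: [PARSE:P3(v=17,ok=F), VALIDATE:P2(v=12,ok=F), TRANSFORM:P1(v=0,ok=F), EMIT:-] out:-; in:P3
At end of tick 3: ['P3', 'P2', 'P1', '-']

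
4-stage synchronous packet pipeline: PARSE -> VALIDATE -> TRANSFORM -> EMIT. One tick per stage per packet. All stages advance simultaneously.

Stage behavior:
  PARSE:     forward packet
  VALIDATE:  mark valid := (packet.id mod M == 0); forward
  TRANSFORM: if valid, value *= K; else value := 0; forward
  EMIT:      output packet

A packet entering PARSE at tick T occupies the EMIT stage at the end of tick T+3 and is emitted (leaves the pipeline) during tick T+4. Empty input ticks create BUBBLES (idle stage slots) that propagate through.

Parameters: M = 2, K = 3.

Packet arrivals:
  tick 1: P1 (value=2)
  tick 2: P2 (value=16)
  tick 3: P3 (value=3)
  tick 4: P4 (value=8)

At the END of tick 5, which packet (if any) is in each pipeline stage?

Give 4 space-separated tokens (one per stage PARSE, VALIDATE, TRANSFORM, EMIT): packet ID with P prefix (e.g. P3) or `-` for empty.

Tick 1: [PARSE:P1(v=2,ok=F), VALIDATE:-, TRANSFORM:-, EMIT:-] out:-; in:P1
Tick 2: [PARSE:P2(v=16,ok=F), VALIDATE:P1(v=2,ok=F), TRANSFORM:-, EMIT:-] out:-; in:P2
Tick 3: [PARSE:P3(v=3,ok=F), VALIDATE:P2(v=16,ok=T), TRANSFORM:P1(v=0,ok=F), EMIT:-] out:-; in:P3
Tick 4: [PARSE:P4(v=8,ok=F), VALIDATE:P3(v=3,ok=F), TRANSFORM:P2(v=48,ok=T), EMIT:P1(v=0,ok=F)] out:-; in:P4
Tick 5: [PARSE:-, VALIDATE:P4(v=8,ok=T), TRANSFORM:P3(v=0,ok=F), EMIT:P2(v=48,ok=T)] out:P1(v=0); in:-
At end of tick 5: ['-', 'P4', 'P3', 'P2']

Answer: - P4 P3 P2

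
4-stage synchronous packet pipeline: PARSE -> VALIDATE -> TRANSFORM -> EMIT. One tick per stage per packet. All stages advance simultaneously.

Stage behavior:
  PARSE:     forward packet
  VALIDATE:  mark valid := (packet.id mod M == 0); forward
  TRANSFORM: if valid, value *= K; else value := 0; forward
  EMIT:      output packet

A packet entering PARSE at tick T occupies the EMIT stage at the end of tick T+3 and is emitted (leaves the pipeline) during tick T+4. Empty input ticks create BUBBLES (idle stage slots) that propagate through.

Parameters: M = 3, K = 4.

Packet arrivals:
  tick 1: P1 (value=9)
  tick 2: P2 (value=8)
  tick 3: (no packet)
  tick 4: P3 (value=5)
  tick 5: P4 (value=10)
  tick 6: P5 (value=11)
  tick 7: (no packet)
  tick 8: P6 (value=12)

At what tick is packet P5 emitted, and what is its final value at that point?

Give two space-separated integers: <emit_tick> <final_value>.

Tick 1: [PARSE:P1(v=9,ok=F), VALIDATE:-, TRANSFORM:-, EMIT:-] out:-; in:P1
Tick 2: [PARSE:P2(v=8,ok=F), VALIDATE:P1(v=9,ok=F), TRANSFORM:-, EMIT:-] out:-; in:P2
Tick 3: [PARSE:-, VALIDATE:P2(v=8,ok=F), TRANSFORM:P1(v=0,ok=F), EMIT:-] out:-; in:-
Tick 4: [PARSE:P3(v=5,ok=F), VALIDATE:-, TRANSFORM:P2(v=0,ok=F), EMIT:P1(v=0,ok=F)] out:-; in:P3
Tick 5: [PARSE:P4(v=10,ok=F), VALIDATE:P3(v=5,ok=T), TRANSFORM:-, EMIT:P2(v=0,ok=F)] out:P1(v=0); in:P4
Tick 6: [PARSE:P5(v=11,ok=F), VALIDATE:P4(v=10,ok=F), TRANSFORM:P3(v=20,ok=T), EMIT:-] out:P2(v=0); in:P5
Tick 7: [PARSE:-, VALIDATE:P5(v=11,ok=F), TRANSFORM:P4(v=0,ok=F), EMIT:P3(v=20,ok=T)] out:-; in:-
Tick 8: [PARSE:P6(v=12,ok=F), VALIDATE:-, TRANSFORM:P5(v=0,ok=F), EMIT:P4(v=0,ok=F)] out:P3(v=20); in:P6
Tick 9: [PARSE:-, VALIDATE:P6(v=12,ok=T), TRANSFORM:-, EMIT:P5(v=0,ok=F)] out:P4(v=0); in:-
Tick 10: [PARSE:-, VALIDATE:-, TRANSFORM:P6(v=48,ok=T), EMIT:-] out:P5(v=0); in:-
Tick 11: [PARSE:-, VALIDATE:-, TRANSFORM:-, EMIT:P6(v=48,ok=T)] out:-; in:-
Tick 12: [PARSE:-, VALIDATE:-, TRANSFORM:-, EMIT:-] out:P6(v=48); in:-
P5: arrives tick 6, valid=False (id=5, id%3=2), emit tick 10, final value 0

Answer: 10 0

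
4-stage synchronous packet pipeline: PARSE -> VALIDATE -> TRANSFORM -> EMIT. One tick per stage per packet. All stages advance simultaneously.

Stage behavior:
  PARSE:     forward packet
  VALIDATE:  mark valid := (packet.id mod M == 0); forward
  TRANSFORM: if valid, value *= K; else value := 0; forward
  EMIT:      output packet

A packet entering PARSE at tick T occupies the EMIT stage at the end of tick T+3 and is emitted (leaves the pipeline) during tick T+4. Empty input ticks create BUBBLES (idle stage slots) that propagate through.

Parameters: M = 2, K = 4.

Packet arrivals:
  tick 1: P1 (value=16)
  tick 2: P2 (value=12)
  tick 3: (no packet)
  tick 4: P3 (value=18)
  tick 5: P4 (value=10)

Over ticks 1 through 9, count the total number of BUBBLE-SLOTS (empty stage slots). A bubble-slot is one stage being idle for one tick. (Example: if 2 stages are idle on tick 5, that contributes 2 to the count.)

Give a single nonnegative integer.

Tick 1: [PARSE:P1(v=16,ok=F), VALIDATE:-, TRANSFORM:-, EMIT:-] out:-; bubbles=3
Tick 2: [PARSE:P2(v=12,ok=F), VALIDATE:P1(v=16,ok=F), TRANSFORM:-, EMIT:-] out:-; bubbles=2
Tick 3: [PARSE:-, VALIDATE:P2(v=12,ok=T), TRANSFORM:P1(v=0,ok=F), EMIT:-] out:-; bubbles=2
Tick 4: [PARSE:P3(v=18,ok=F), VALIDATE:-, TRANSFORM:P2(v=48,ok=T), EMIT:P1(v=0,ok=F)] out:-; bubbles=1
Tick 5: [PARSE:P4(v=10,ok=F), VALIDATE:P3(v=18,ok=F), TRANSFORM:-, EMIT:P2(v=48,ok=T)] out:P1(v=0); bubbles=1
Tick 6: [PARSE:-, VALIDATE:P4(v=10,ok=T), TRANSFORM:P3(v=0,ok=F), EMIT:-] out:P2(v=48); bubbles=2
Tick 7: [PARSE:-, VALIDATE:-, TRANSFORM:P4(v=40,ok=T), EMIT:P3(v=0,ok=F)] out:-; bubbles=2
Tick 8: [PARSE:-, VALIDATE:-, TRANSFORM:-, EMIT:P4(v=40,ok=T)] out:P3(v=0); bubbles=3
Tick 9: [PARSE:-, VALIDATE:-, TRANSFORM:-, EMIT:-] out:P4(v=40); bubbles=4
Total bubble-slots: 20

Answer: 20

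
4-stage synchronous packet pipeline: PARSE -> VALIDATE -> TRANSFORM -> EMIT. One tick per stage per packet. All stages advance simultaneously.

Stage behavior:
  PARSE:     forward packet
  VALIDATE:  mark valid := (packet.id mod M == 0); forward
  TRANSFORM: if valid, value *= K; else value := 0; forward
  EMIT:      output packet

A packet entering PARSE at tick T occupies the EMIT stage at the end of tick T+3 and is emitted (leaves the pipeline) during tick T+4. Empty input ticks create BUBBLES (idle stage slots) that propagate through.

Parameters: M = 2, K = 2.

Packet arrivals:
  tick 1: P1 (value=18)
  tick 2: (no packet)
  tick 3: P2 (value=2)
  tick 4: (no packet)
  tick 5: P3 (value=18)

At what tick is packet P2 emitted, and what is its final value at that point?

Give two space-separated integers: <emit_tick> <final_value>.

Answer: 7 4

Derivation:
Tick 1: [PARSE:P1(v=18,ok=F), VALIDATE:-, TRANSFORM:-, EMIT:-] out:-; in:P1
Tick 2: [PARSE:-, VALIDATE:P1(v=18,ok=F), TRANSFORM:-, EMIT:-] out:-; in:-
Tick 3: [PARSE:P2(v=2,ok=F), VALIDATE:-, TRANSFORM:P1(v=0,ok=F), EMIT:-] out:-; in:P2
Tick 4: [PARSE:-, VALIDATE:P2(v=2,ok=T), TRANSFORM:-, EMIT:P1(v=0,ok=F)] out:-; in:-
Tick 5: [PARSE:P3(v=18,ok=F), VALIDATE:-, TRANSFORM:P2(v=4,ok=T), EMIT:-] out:P1(v=0); in:P3
Tick 6: [PARSE:-, VALIDATE:P3(v=18,ok=F), TRANSFORM:-, EMIT:P2(v=4,ok=T)] out:-; in:-
Tick 7: [PARSE:-, VALIDATE:-, TRANSFORM:P3(v=0,ok=F), EMIT:-] out:P2(v=4); in:-
Tick 8: [PARSE:-, VALIDATE:-, TRANSFORM:-, EMIT:P3(v=0,ok=F)] out:-; in:-
Tick 9: [PARSE:-, VALIDATE:-, TRANSFORM:-, EMIT:-] out:P3(v=0); in:-
P2: arrives tick 3, valid=True (id=2, id%2=0), emit tick 7, final value 4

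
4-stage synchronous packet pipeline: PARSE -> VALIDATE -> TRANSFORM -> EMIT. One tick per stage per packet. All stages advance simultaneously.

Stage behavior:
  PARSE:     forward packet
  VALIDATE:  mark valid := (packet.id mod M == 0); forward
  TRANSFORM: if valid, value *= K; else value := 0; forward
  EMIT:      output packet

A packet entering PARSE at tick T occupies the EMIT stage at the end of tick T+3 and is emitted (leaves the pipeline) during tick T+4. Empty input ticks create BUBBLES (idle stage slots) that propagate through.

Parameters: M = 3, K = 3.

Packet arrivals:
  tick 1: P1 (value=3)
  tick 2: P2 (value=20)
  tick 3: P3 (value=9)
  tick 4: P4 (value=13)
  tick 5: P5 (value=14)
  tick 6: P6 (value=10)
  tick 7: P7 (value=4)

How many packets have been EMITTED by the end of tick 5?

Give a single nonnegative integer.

Tick 1: [PARSE:P1(v=3,ok=F), VALIDATE:-, TRANSFORM:-, EMIT:-] out:-; in:P1
Tick 2: [PARSE:P2(v=20,ok=F), VALIDATE:P1(v=3,ok=F), TRANSFORM:-, EMIT:-] out:-; in:P2
Tick 3: [PARSE:P3(v=9,ok=F), VALIDATE:P2(v=20,ok=F), TRANSFORM:P1(v=0,ok=F), EMIT:-] out:-; in:P3
Tick 4: [PARSE:P4(v=13,ok=F), VALIDATE:P3(v=9,ok=T), TRANSFORM:P2(v=0,ok=F), EMIT:P1(v=0,ok=F)] out:-; in:P4
Tick 5: [PARSE:P5(v=14,ok=F), VALIDATE:P4(v=13,ok=F), TRANSFORM:P3(v=27,ok=T), EMIT:P2(v=0,ok=F)] out:P1(v=0); in:P5
Emitted by tick 5: ['P1']

Answer: 1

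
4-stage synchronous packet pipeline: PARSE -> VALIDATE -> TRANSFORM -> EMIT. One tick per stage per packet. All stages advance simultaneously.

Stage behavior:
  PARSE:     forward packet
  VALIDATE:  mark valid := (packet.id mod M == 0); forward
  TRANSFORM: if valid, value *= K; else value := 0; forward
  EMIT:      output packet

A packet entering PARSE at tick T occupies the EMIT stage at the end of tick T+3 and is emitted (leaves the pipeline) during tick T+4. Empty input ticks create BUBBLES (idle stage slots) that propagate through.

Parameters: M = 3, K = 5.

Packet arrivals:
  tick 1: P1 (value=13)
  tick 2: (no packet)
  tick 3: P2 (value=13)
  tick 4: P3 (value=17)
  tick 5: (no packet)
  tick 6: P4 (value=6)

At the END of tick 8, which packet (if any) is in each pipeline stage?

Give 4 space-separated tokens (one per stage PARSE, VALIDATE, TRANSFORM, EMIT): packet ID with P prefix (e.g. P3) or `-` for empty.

Tick 1: [PARSE:P1(v=13,ok=F), VALIDATE:-, TRANSFORM:-, EMIT:-] out:-; in:P1
Tick 2: [PARSE:-, VALIDATE:P1(v=13,ok=F), TRANSFORM:-, EMIT:-] out:-; in:-
Tick 3: [PARSE:P2(v=13,ok=F), VALIDATE:-, TRANSFORM:P1(v=0,ok=F), EMIT:-] out:-; in:P2
Tick 4: [PARSE:P3(v=17,ok=F), VALIDATE:P2(v=13,ok=F), TRANSFORM:-, EMIT:P1(v=0,ok=F)] out:-; in:P3
Tick 5: [PARSE:-, VALIDATE:P3(v=17,ok=T), TRANSFORM:P2(v=0,ok=F), EMIT:-] out:P1(v=0); in:-
Tick 6: [PARSE:P4(v=6,ok=F), VALIDATE:-, TRANSFORM:P3(v=85,ok=T), EMIT:P2(v=0,ok=F)] out:-; in:P4
Tick 7: [PARSE:-, VALIDATE:P4(v=6,ok=F), TRANSFORM:-, EMIT:P3(v=85,ok=T)] out:P2(v=0); in:-
Tick 8: [PARSE:-, VALIDATE:-, TRANSFORM:P4(v=0,ok=F), EMIT:-] out:P3(v=85); in:-
At end of tick 8: ['-', '-', 'P4', '-']

Answer: - - P4 -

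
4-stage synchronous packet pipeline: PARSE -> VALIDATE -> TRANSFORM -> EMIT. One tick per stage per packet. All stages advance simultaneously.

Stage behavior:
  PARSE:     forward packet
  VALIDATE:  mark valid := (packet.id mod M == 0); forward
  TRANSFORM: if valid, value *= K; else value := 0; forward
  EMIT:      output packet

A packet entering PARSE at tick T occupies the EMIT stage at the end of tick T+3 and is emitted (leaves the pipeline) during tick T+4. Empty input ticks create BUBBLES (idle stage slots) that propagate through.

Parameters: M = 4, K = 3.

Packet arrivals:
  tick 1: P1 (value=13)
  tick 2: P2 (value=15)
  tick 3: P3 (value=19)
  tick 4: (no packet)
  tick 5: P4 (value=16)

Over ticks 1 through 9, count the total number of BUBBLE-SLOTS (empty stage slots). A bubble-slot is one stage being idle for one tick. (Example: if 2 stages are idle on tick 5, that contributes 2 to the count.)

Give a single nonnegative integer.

Tick 1: [PARSE:P1(v=13,ok=F), VALIDATE:-, TRANSFORM:-, EMIT:-] out:-; bubbles=3
Tick 2: [PARSE:P2(v=15,ok=F), VALIDATE:P1(v=13,ok=F), TRANSFORM:-, EMIT:-] out:-; bubbles=2
Tick 3: [PARSE:P3(v=19,ok=F), VALIDATE:P2(v=15,ok=F), TRANSFORM:P1(v=0,ok=F), EMIT:-] out:-; bubbles=1
Tick 4: [PARSE:-, VALIDATE:P3(v=19,ok=F), TRANSFORM:P2(v=0,ok=F), EMIT:P1(v=0,ok=F)] out:-; bubbles=1
Tick 5: [PARSE:P4(v=16,ok=F), VALIDATE:-, TRANSFORM:P3(v=0,ok=F), EMIT:P2(v=0,ok=F)] out:P1(v=0); bubbles=1
Tick 6: [PARSE:-, VALIDATE:P4(v=16,ok=T), TRANSFORM:-, EMIT:P3(v=0,ok=F)] out:P2(v=0); bubbles=2
Tick 7: [PARSE:-, VALIDATE:-, TRANSFORM:P4(v=48,ok=T), EMIT:-] out:P3(v=0); bubbles=3
Tick 8: [PARSE:-, VALIDATE:-, TRANSFORM:-, EMIT:P4(v=48,ok=T)] out:-; bubbles=3
Tick 9: [PARSE:-, VALIDATE:-, TRANSFORM:-, EMIT:-] out:P4(v=48); bubbles=4
Total bubble-slots: 20

Answer: 20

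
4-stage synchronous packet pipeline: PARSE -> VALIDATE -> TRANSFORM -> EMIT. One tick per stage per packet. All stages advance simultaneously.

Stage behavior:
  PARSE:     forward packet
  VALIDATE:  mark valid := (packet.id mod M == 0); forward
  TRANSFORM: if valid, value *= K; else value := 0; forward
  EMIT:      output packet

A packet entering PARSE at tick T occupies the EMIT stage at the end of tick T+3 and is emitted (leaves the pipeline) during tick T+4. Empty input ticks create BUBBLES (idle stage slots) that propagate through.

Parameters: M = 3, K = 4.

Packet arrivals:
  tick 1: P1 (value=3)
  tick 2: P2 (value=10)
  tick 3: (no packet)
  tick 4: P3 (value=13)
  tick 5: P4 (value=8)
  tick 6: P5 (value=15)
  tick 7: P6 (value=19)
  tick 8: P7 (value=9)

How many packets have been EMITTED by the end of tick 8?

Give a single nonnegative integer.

Answer: 3

Derivation:
Tick 1: [PARSE:P1(v=3,ok=F), VALIDATE:-, TRANSFORM:-, EMIT:-] out:-; in:P1
Tick 2: [PARSE:P2(v=10,ok=F), VALIDATE:P1(v=3,ok=F), TRANSFORM:-, EMIT:-] out:-; in:P2
Tick 3: [PARSE:-, VALIDATE:P2(v=10,ok=F), TRANSFORM:P1(v=0,ok=F), EMIT:-] out:-; in:-
Tick 4: [PARSE:P3(v=13,ok=F), VALIDATE:-, TRANSFORM:P2(v=0,ok=F), EMIT:P1(v=0,ok=F)] out:-; in:P3
Tick 5: [PARSE:P4(v=8,ok=F), VALIDATE:P3(v=13,ok=T), TRANSFORM:-, EMIT:P2(v=0,ok=F)] out:P1(v=0); in:P4
Tick 6: [PARSE:P5(v=15,ok=F), VALIDATE:P4(v=8,ok=F), TRANSFORM:P3(v=52,ok=T), EMIT:-] out:P2(v=0); in:P5
Tick 7: [PARSE:P6(v=19,ok=F), VALIDATE:P5(v=15,ok=F), TRANSFORM:P4(v=0,ok=F), EMIT:P3(v=52,ok=T)] out:-; in:P6
Tick 8: [PARSE:P7(v=9,ok=F), VALIDATE:P6(v=19,ok=T), TRANSFORM:P5(v=0,ok=F), EMIT:P4(v=0,ok=F)] out:P3(v=52); in:P7
Emitted by tick 8: ['P1', 'P2', 'P3']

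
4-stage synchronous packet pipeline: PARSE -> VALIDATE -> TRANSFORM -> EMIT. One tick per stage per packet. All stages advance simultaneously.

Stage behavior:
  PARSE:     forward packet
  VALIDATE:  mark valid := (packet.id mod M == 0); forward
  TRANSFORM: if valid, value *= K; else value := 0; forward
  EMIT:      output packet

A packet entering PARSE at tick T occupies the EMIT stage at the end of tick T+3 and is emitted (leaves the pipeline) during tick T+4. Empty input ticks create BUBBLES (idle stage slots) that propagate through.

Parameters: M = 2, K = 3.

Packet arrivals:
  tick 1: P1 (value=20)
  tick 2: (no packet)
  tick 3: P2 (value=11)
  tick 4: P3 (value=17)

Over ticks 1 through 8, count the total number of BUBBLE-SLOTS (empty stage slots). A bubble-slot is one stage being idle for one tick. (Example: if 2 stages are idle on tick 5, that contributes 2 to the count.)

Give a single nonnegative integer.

Answer: 20

Derivation:
Tick 1: [PARSE:P1(v=20,ok=F), VALIDATE:-, TRANSFORM:-, EMIT:-] out:-; bubbles=3
Tick 2: [PARSE:-, VALIDATE:P1(v=20,ok=F), TRANSFORM:-, EMIT:-] out:-; bubbles=3
Tick 3: [PARSE:P2(v=11,ok=F), VALIDATE:-, TRANSFORM:P1(v=0,ok=F), EMIT:-] out:-; bubbles=2
Tick 4: [PARSE:P3(v=17,ok=F), VALIDATE:P2(v=11,ok=T), TRANSFORM:-, EMIT:P1(v=0,ok=F)] out:-; bubbles=1
Tick 5: [PARSE:-, VALIDATE:P3(v=17,ok=F), TRANSFORM:P2(v=33,ok=T), EMIT:-] out:P1(v=0); bubbles=2
Tick 6: [PARSE:-, VALIDATE:-, TRANSFORM:P3(v=0,ok=F), EMIT:P2(v=33,ok=T)] out:-; bubbles=2
Tick 7: [PARSE:-, VALIDATE:-, TRANSFORM:-, EMIT:P3(v=0,ok=F)] out:P2(v=33); bubbles=3
Tick 8: [PARSE:-, VALIDATE:-, TRANSFORM:-, EMIT:-] out:P3(v=0); bubbles=4
Total bubble-slots: 20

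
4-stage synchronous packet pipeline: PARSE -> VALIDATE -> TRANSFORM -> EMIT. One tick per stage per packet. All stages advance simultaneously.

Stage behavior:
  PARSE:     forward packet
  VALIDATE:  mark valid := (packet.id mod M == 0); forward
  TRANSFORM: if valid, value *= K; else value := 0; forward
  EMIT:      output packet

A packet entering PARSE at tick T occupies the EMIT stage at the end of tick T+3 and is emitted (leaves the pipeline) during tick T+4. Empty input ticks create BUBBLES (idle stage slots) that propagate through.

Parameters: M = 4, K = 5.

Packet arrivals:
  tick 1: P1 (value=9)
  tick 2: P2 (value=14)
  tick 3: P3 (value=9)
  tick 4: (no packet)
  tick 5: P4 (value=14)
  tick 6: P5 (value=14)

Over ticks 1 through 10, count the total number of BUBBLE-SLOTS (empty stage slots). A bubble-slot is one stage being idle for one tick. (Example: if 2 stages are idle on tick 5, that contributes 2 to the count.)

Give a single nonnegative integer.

Answer: 20

Derivation:
Tick 1: [PARSE:P1(v=9,ok=F), VALIDATE:-, TRANSFORM:-, EMIT:-] out:-; bubbles=3
Tick 2: [PARSE:P2(v=14,ok=F), VALIDATE:P1(v=9,ok=F), TRANSFORM:-, EMIT:-] out:-; bubbles=2
Tick 3: [PARSE:P3(v=9,ok=F), VALIDATE:P2(v=14,ok=F), TRANSFORM:P1(v=0,ok=F), EMIT:-] out:-; bubbles=1
Tick 4: [PARSE:-, VALIDATE:P3(v=9,ok=F), TRANSFORM:P2(v=0,ok=F), EMIT:P1(v=0,ok=F)] out:-; bubbles=1
Tick 5: [PARSE:P4(v=14,ok=F), VALIDATE:-, TRANSFORM:P3(v=0,ok=F), EMIT:P2(v=0,ok=F)] out:P1(v=0); bubbles=1
Tick 6: [PARSE:P5(v=14,ok=F), VALIDATE:P4(v=14,ok=T), TRANSFORM:-, EMIT:P3(v=0,ok=F)] out:P2(v=0); bubbles=1
Tick 7: [PARSE:-, VALIDATE:P5(v=14,ok=F), TRANSFORM:P4(v=70,ok=T), EMIT:-] out:P3(v=0); bubbles=2
Tick 8: [PARSE:-, VALIDATE:-, TRANSFORM:P5(v=0,ok=F), EMIT:P4(v=70,ok=T)] out:-; bubbles=2
Tick 9: [PARSE:-, VALIDATE:-, TRANSFORM:-, EMIT:P5(v=0,ok=F)] out:P4(v=70); bubbles=3
Tick 10: [PARSE:-, VALIDATE:-, TRANSFORM:-, EMIT:-] out:P5(v=0); bubbles=4
Total bubble-slots: 20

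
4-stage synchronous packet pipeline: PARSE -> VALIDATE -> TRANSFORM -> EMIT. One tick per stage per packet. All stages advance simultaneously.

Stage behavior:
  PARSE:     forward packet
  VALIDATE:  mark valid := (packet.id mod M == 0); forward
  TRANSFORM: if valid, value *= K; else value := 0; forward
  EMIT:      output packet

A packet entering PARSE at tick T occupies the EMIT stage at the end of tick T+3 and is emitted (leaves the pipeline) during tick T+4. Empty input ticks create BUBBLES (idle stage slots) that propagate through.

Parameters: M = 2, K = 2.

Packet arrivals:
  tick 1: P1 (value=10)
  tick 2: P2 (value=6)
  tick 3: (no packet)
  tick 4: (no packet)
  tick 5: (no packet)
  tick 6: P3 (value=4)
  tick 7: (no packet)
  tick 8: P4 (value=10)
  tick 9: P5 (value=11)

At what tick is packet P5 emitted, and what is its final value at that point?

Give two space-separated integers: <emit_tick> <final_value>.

Tick 1: [PARSE:P1(v=10,ok=F), VALIDATE:-, TRANSFORM:-, EMIT:-] out:-; in:P1
Tick 2: [PARSE:P2(v=6,ok=F), VALIDATE:P1(v=10,ok=F), TRANSFORM:-, EMIT:-] out:-; in:P2
Tick 3: [PARSE:-, VALIDATE:P2(v=6,ok=T), TRANSFORM:P1(v=0,ok=F), EMIT:-] out:-; in:-
Tick 4: [PARSE:-, VALIDATE:-, TRANSFORM:P2(v=12,ok=T), EMIT:P1(v=0,ok=F)] out:-; in:-
Tick 5: [PARSE:-, VALIDATE:-, TRANSFORM:-, EMIT:P2(v=12,ok=T)] out:P1(v=0); in:-
Tick 6: [PARSE:P3(v=4,ok=F), VALIDATE:-, TRANSFORM:-, EMIT:-] out:P2(v=12); in:P3
Tick 7: [PARSE:-, VALIDATE:P3(v=4,ok=F), TRANSFORM:-, EMIT:-] out:-; in:-
Tick 8: [PARSE:P4(v=10,ok=F), VALIDATE:-, TRANSFORM:P3(v=0,ok=F), EMIT:-] out:-; in:P4
Tick 9: [PARSE:P5(v=11,ok=F), VALIDATE:P4(v=10,ok=T), TRANSFORM:-, EMIT:P3(v=0,ok=F)] out:-; in:P5
Tick 10: [PARSE:-, VALIDATE:P5(v=11,ok=F), TRANSFORM:P4(v=20,ok=T), EMIT:-] out:P3(v=0); in:-
Tick 11: [PARSE:-, VALIDATE:-, TRANSFORM:P5(v=0,ok=F), EMIT:P4(v=20,ok=T)] out:-; in:-
Tick 12: [PARSE:-, VALIDATE:-, TRANSFORM:-, EMIT:P5(v=0,ok=F)] out:P4(v=20); in:-
Tick 13: [PARSE:-, VALIDATE:-, TRANSFORM:-, EMIT:-] out:P5(v=0); in:-
P5: arrives tick 9, valid=False (id=5, id%2=1), emit tick 13, final value 0

Answer: 13 0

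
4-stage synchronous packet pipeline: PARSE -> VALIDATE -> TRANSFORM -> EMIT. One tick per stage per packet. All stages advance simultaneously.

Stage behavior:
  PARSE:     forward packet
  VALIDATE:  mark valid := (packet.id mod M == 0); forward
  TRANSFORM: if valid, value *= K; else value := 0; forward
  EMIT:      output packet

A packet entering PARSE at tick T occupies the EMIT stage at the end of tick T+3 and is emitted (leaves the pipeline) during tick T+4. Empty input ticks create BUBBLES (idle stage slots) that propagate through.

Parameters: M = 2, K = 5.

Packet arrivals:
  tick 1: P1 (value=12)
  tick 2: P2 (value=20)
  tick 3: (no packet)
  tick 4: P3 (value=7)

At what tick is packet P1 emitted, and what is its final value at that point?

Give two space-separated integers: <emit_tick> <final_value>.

Answer: 5 0

Derivation:
Tick 1: [PARSE:P1(v=12,ok=F), VALIDATE:-, TRANSFORM:-, EMIT:-] out:-; in:P1
Tick 2: [PARSE:P2(v=20,ok=F), VALIDATE:P1(v=12,ok=F), TRANSFORM:-, EMIT:-] out:-; in:P2
Tick 3: [PARSE:-, VALIDATE:P2(v=20,ok=T), TRANSFORM:P1(v=0,ok=F), EMIT:-] out:-; in:-
Tick 4: [PARSE:P3(v=7,ok=F), VALIDATE:-, TRANSFORM:P2(v=100,ok=T), EMIT:P1(v=0,ok=F)] out:-; in:P3
Tick 5: [PARSE:-, VALIDATE:P3(v=7,ok=F), TRANSFORM:-, EMIT:P2(v=100,ok=T)] out:P1(v=0); in:-
Tick 6: [PARSE:-, VALIDATE:-, TRANSFORM:P3(v=0,ok=F), EMIT:-] out:P2(v=100); in:-
Tick 7: [PARSE:-, VALIDATE:-, TRANSFORM:-, EMIT:P3(v=0,ok=F)] out:-; in:-
Tick 8: [PARSE:-, VALIDATE:-, TRANSFORM:-, EMIT:-] out:P3(v=0); in:-
P1: arrives tick 1, valid=False (id=1, id%2=1), emit tick 5, final value 0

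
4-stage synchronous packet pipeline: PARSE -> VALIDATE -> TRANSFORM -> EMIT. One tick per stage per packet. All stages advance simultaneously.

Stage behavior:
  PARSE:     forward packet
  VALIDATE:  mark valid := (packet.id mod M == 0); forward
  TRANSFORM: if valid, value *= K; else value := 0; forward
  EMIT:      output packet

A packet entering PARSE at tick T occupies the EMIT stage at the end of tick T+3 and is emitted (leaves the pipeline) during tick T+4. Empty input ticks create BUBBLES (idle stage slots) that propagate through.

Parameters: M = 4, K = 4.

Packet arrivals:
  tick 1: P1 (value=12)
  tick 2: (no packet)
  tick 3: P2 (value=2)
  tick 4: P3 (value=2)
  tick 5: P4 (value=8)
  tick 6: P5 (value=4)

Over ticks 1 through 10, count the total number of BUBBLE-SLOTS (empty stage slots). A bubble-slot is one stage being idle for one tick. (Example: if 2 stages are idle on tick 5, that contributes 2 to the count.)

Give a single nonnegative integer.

Tick 1: [PARSE:P1(v=12,ok=F), VALIDATE:-, TRANSFORM:-, EMIT:-] out:-; bubbles=3
Tick 2: [PARSE:-, VALIDATE:P1(v=12,ok=F), TRANSFORM:-, EMIT:-] out:-; bubbles=3
Tick 3: [PARSE:P2(v=2,ok=F), VALIDATE:-, TRANSFORM:P1(v=0,ok=F), EMIT:-] out:-; bubbles=2
Tick 4: [PARSE:P3(v=2,ok=F), VALIDATE:P2(v=2,ok=F), TRANSFORM:-, EMIT:P1(v=0,ok=F)] out:-; bubbles=1
Tick 5: [PARSE:P4(v=8,ok=F), VALIDATE:P3(v=2,ok=F), TRANSFORM:P2(v=0,ok=F), EMIT:-] out:P1(v=0); bubbles=1
Tick 6: [PARSE:P5(v=4,ok=F), VALIDATE:P4(v=8,ok=T), TRANSFORM:P3(v=0,ok=F), EMIT:P2(v=0,ok=F)] out:-; bubbles=0
Tick 7: [PARSE:-, VALIDATE:P5(v=4,ok=F), TRANSFORM:P4(v=32,ok=T), EMIT:P3(v=0,ok=F)] out:P2(v=0); bubbles=1
Tick 8: [PARSE:-, VALIDATE:-, TRANSFORM:P5(v=0,ok=F), EMIT:P4(v=32,ok=T)] out:P3(v=0); bubbles=2
Tick 9: [PARSE:-, VALIDATE:-, TRANSFORM:-, EMIT:P5(v=0,ok=F)] out:P4(v=32); bubbles=3
Tick 10: [PARSE:-, VALIDATE:-, TRANSFORM:-, EMIT:-] out:P5(v=0); bubbles=4
Total bubble-slots: 20

Answer: 20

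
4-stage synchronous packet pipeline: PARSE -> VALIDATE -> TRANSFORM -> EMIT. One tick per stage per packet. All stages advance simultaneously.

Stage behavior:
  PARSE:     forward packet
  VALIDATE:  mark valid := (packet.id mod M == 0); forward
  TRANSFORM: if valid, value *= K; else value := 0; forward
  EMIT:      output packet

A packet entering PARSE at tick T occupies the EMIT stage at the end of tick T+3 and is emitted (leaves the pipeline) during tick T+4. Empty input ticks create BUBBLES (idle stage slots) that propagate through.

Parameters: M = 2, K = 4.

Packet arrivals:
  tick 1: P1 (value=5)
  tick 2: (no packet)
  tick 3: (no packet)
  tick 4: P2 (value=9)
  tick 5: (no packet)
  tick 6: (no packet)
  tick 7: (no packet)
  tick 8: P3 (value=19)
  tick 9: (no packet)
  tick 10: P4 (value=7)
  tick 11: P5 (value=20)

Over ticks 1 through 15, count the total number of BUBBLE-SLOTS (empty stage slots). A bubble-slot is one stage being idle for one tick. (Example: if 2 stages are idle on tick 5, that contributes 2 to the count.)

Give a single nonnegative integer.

Answer: 40

Derivation:
Tick 1: [PARSE:P1(v=5,ok=F), VALIDATE:-, TRANSFORM:-, EMIT:-] out:-; bubbles=3
Tick 2: [PARSE:-, VALIDATE:P1(v=5,ok=F), TRANSFORM:-, EMIT:-] out:-; bubbles=3
Tick 3: [PARSE:-, VALIDATE:-, TRANSFORM:P1(v=0,ok=F), EMIT:-] out:-; bubbles=3
Tick 4: [PARSE:P2(v=9,ok=F), VALIDATE:-, TRANSFORM:-, EMIT:P1(v=0,ok=F)] out:-; bubbles=2
Tick 5: [PARSE:-, VALIDATE:P2(v=9,ok=T), TRANSFORM:-, EMIT:-] out:P1(v=0); bubbles=3
Tick 6: [PARSE:-, VALIDATE:-, TRANSFORM:P2(v=36,ok=T), EMIT:-] out:-; bubbles=3
Tick 7: [PARSE:-, VALIDATE:-, TRANSFORM:-, EMIT:P2(v=36,ok=T)] out:-; bubbles=3
Tick 8: [PARSE:P3(v=19,ok=F), VALIDATE:-, TRANSFORM:-, EMIT:-] out:P2(v=36); bubbles=3
Tick 9: [PARSE:-, VALIDATE:P3(v=19,ok=F), TRANSFORM:-, EMIT:-] out:-; bubbles=3
Tick 10: [PARSE:P4(v=7,ok=F), VALIDATE:-, TRANSFORM:P3(v=0,ok=F), EMIT:-] out:-; bubbles=2
Tick 11: [PARSE:P5(v=20,ok=F), VALIDATE:P4(v=7,ok=T), TRANSFORM:-, EMIT:P3(v=0,ok=F)] out:-; bubbles=1
Tick 12: [PARSE:-, VALIDATE:P5(v=20,ok=F), TRANSFORM:P4(v=28,ok=T), EMIT:-] out:P3(v=0); bubbles=2
Tick 13: [PARSE:-, VALIDATE:-, TRANSFORM:P5(v=0,ok=F), EMIT:P4(v=28,ok=T)] out:-; bubbles=2
Tick 14: [PARSE:-, VALIDATE:-, TRANSFORM:-, EMIT:P5(v=0,ok=F)] out:P4(v=28); bubbles=3
Tick 15: [PARSE:-, VALIDATE:-, TRANSFORM:-, EMIT:-] out:P5(v=0); bubbles=4
Total bubble-slots: 40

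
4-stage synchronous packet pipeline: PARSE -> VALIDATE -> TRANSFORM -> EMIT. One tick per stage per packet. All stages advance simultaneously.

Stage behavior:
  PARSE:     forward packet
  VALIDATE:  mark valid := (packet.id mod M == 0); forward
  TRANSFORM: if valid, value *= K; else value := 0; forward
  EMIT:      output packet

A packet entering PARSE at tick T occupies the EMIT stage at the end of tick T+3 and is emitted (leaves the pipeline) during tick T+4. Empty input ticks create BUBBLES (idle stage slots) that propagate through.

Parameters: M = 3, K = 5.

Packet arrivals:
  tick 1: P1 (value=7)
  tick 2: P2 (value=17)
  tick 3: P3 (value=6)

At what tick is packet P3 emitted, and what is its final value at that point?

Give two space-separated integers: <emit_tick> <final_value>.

Tick 1: [PARSE:P1(v=7,ok=F), VALIDATE:-, TRANSFORM:-, EMIT:-] out:-; in:P1
Tick 2: [PARSE:P2(v=17,ok=F), VALIDATE:P1(v=7,ok=F), TRANSFORM:-, EMIT:-] out:-; in:P2
Tick 3: [PARSE:P3(v=6,ok=F), VALIDATE:P2(v=17,ok=F), TRANSFORM:P1(v=0,ok=F), EMIT:-] out:-; in:P3
Tick 4: [PARSE:-, VALIDATE:P3(v=6,ok=T), TRANSFORM:P2(v=0,ok=F), EMIT:P1(v=0,ok=F)] out:-; in:-
Tick 5: [PARSE:-, VALIDATE:-, TRANSFORM:P3(v=30,ok=T), EMIT:P2(v=0,ok=F)] out:P1(v=0); in:-
Tick 6: [PARSE:-, VALIDATE:-, TRANSFORM:-, EMIT:P3(v=30,ok=T)] out:P2(v=0); in:-
Tick 7: [PARSE:-, VALIDATE:-, TRANSFORM:-, EMIT:-] out:P3(v=30); in:-
P3: arrives tick 3, valid=True (id=3, id%3=0), emit tick 7, final value 30

Answer: 7 30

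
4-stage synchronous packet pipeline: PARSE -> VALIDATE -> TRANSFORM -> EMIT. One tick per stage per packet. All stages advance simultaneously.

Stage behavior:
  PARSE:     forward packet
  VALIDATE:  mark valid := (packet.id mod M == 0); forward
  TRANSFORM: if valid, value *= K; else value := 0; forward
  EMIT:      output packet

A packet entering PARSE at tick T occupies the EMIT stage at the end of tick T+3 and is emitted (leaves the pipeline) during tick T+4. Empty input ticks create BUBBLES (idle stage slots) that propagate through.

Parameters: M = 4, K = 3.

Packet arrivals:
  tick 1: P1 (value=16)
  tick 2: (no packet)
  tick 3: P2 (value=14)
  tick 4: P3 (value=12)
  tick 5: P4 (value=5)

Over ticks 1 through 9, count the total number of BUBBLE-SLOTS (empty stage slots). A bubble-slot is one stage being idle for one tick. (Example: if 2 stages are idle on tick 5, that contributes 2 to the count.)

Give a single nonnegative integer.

Answer: 20

Derivation:
Tick 1: [PARSE:P1(v=16,ok=F), VALIDATE:-, TRANSFORM:-, EMIT:-] out:-; bubbles=3
Tick 2: [PARSE:-, VALIDATE:P1(v=16,ok=F), TRANSFORM:-, EMIT:-] out:-; bubbles=3
Tick 3: [PARSE:P2(v=14,ok=F), VALIDATE:-, TRANSFORM:P1(v=0,ok=F), EMIT:-] out:-; bubbles=2
Tick 4: [PARSE:P3(v=12,ok=F), VALIDATE:P2(v=14,ok=F), TRANSFORM:-, EMIT:P1(v=0,ok=F)] out:-; bubbles=1
Tick 5: [PARSE:P4(v=5,ok=F), VALIDATE:P3(v=12,ok=F), TRANSFORM:P2(v=0,ok=F), EMIT:-] out:P1(v=0); bubbles=1
Tick 6: [PARSE:-, VALIDATE:P4(v=5,ok=T), TRANSFORM:P3(v=0,ok=F), EMIT:P2(v=0,ok=F)] out:-; bubbles=1
Tick 7: [PARSE:-, VALIDATE:-, TRANSFORM:P4(v=15,ok=T), EMIT:P3(v=0,ok=F)] out:P2(v=0); bubbles=2
Tick 8: [PARSE:-, VALIDATE:-, TRANSFORM:-, EMIT:P4(v=15,ok=T)] out:P3(v=0); bubbles=3
Tick 9: [PARSE:-, VALIDATE:-, TRANSFORM:-, EMIT:-] out:P4(v=15); bubbles=4
Total bubble-slots: 20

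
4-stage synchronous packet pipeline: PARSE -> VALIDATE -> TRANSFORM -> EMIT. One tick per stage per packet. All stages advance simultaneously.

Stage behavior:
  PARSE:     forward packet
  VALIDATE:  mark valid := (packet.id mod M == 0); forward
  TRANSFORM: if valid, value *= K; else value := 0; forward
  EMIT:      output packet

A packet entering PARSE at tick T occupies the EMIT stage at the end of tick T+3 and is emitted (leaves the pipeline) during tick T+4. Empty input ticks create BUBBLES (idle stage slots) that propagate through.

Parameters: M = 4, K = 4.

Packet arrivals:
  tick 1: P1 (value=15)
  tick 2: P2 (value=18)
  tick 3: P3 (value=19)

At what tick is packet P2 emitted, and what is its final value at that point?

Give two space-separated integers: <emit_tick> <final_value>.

Answer: 6 0

Derivation:
Tick 1: [PARSE:P1(v=15,ok=F), VALIDATE:-, TRANSFORM:-, EMIT:-] out:-; in:P1
Tick 2: [PARSE:P2(v=18,ok=F), VALIDATE:P1(v=15,ok=F), TRANSFORM:-, EMIT:-] out:-; in:P2
Tick 3: [PARSE:P3(v=19,ok=F), VALIDATE:P2(v=18,ok=F), TRANSFORM:P1(v=0,ok=F), EMIT:-] out:-; in:P3
Tick 4: [PARSE:-, VALIDATE:P3(v=19,ok=F), TRANSFORM:P2(v=0,ok=F), EMIT:P1(v=0,ok=F)] out:-; in:-
Tick 5: [PARSE:-, VALIDATE:-, TRANSFORM:P3(v=0,ok=F), EMIT:P2(v=0,ok=F)] out:P1(v=0); in:-
Tick 6: [PARSE:-, VALIDATE:-, TRANSFORM:-, EMIT:P3(v=0,ok=F)] out:P2(v=0); in:-
Tick 7: [PARSE:-, VALIDATE:-, TRANSFORM:-, EMIT:-] out:P3(v=0); in:-
P2: arrives tick 2, valid=False (id=2, id%4=2), emit tick 6, final value 0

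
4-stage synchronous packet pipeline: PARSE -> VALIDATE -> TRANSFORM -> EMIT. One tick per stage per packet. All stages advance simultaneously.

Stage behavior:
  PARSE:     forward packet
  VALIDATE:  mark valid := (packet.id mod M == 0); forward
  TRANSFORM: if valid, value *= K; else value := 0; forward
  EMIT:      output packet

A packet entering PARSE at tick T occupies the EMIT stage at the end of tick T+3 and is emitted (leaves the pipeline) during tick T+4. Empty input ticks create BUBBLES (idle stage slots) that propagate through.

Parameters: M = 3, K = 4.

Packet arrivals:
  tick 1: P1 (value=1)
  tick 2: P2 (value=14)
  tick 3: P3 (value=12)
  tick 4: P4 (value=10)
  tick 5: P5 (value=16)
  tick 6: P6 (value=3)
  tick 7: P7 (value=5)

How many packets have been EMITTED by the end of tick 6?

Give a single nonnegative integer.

Tick 1: [PARSE:P1(v=1,ok=F), VALIDATE:-, TRANSFORM:-, EMIT:-] out:-; in:P1
Tick 2: [PARSE:P2(v=14,ok=F), VALIDATE:P1(v=1,ok=F), TRANSFORM:-, EMIT:-] out:-; in:P2
Tick 3: [PARSE:P3(v=12,ok=F), VALIDATE:P2(v=14,ok=F), TRANSFORM:P1(v=0,ok=F), EMIT:-] out:-; in:P3
Tick 4: [PARSE:P4(v=10,ok=F), VALIDATE:P3(v=12,ok=T), TRANSFORM:P2(v=0,ok=F), EMIT:P1(v=0,ok=F)] out:-; in:P4
Tick 5: [PARSE:P5(v=16,ok=F), VALIDATE:P4(v=10,ok=F), TRANSFORM:P3(v=48,ok=T), EMIT:P2(v=0,ok=F)] out:P1(v=0); in:P5
Tick 6: [PARSE:P6(v=3,ok=F), VALIDATE:P5(v=16,ok=F), TRANSFORM:P4(v=0,ok=F), EMIT:P3(v=48,ok=T)] out:P2(v=0); in:P6
Emitted by tick 6: ['P1', 'P2']

Answer: 2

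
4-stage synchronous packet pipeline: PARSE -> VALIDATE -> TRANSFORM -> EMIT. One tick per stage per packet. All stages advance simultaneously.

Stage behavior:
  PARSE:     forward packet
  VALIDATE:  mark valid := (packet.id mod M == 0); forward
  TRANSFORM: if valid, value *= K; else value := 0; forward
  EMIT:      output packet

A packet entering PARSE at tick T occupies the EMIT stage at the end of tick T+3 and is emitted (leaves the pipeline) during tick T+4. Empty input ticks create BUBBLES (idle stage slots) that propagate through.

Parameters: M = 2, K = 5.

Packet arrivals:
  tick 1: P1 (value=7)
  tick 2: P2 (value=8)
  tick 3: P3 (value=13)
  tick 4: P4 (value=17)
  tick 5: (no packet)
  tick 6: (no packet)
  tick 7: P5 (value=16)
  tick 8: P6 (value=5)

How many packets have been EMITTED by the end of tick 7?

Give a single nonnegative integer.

Answer: 3

Derivation:
Tick 1: [PARSE:P1(v=7,ok=F), VALIDATE:-, TRANSFORM:-, EMIT:-] out:-; in:P1
Tick 2: [PARSE:P2(v=8,ok=F), VALIDATE:P1(v=7,ok=F), TRANSFORM:-, EMIT:-] out:-; in:P2
Tick 3: [PARSE:P3(v=13,ok=F), VALIDATE:P2(v=8,ok=T), TRANSFORM:P1(v=0,ok=F), EMIT:-] out:-; in:P3
Tick 4: [PARSE:P4(v=17,ok=F), VALIDATE:P3(v=13,ok=F), TRANSFORM:P2(v=40,ok=T), EMIT:P1(v=0,ok=F)] out:-; in:P4
Tick 5: [PARSE:-, VALIDATE:P4(v=17,ok=T), TRANSFORM:P3(v=0,ok=F), EMIT:P2(v=40,ok=T)] out:P1(v=0); in:-
Tick 6: [PARSE:-, VALIDATE:-, TRANSFORM:P4(v=85,ok=T), EMIT:P3(v=0,ok=F)] out:P2(v=40); in:-
Tick 7: [PARSE:P5(v=16,ok=F), VALIDATE:-, TRANSFORM:-, EMIT:P4(v=85,ok=T)] out:P3(v=0); in:P5
Emitted by tick 7: ['P1', 'P2', 'P3']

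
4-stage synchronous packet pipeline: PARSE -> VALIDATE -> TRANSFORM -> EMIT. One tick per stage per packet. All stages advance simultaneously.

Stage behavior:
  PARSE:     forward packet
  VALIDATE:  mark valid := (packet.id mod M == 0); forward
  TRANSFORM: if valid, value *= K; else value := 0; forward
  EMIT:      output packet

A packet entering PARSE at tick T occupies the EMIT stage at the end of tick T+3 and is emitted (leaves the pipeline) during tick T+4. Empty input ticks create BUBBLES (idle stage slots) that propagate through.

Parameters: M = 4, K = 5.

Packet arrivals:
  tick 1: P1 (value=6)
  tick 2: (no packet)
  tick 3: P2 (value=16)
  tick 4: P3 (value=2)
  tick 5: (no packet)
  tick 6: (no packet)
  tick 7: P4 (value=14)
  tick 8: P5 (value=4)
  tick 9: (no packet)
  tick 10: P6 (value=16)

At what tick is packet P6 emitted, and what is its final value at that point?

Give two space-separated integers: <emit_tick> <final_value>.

Answer: 14 0

Derivation:
Tick 1: [PARSE:P1(v=6,ok=F), VALIDATE:-, TRANSFORM:-, EMIT:-] out:-; in:P1
Tick 2: [PARSE:-, VALIDATE:P1(v=6,ok=F), TRANSFORM:-, EMIT:-] out:-; in:-
Tick 3: [PARSE:P2(v=16,ok=F), VALIDATE:-, TRANSFORM:P1(v=0,ok=F), EMIT:-] out:-; in:P2
Tick 4: [PARSE:P3(v=2,ok=F), VALIDATE:P2(v=16,ok=F), TRANSFORM:-, EMIT:P1(v=0,ok=F)] out:-; in:P3
Tick 5: [PARSE:-, VALIDATE:P3(v=2,ok=F), TRANSFORM:P2(v=0,ok=F), EMIT:-] out:P1(v=0); in:-
Tick 6: [PARSE:-, VALIDATE:-, TRANSFORM:P3(v=0,ok=F), EMIT:P2(v=0,ok=F)] out:-; in:-
Tick 7: [PARSE:P4(v=14,ok=F), VALIDATE:-, TRANSFORM:-, EMIT:P3(v=0,ok=F)] out:P2(v=0); in:P4
Tick 8: [PARSE:P5(v=4,ok=F), VALIDATE:P4(v=14,ok=T), TRANSFORM:-, EMIT:-] out:P3(v=0); in:P5
Tick 9: [PARSE:-, VALIDATE:P5(v=4,ok=F), TRANSFORM:P4(v=70,ok=T), EMIT:-] out:-; in:-
Tick 10: [PARSE:P6(v=16,ok=F), VALIDATE:-, TRANSFORM:P5(v=0,ok=F), EMIT:P4(v=70,ok=T)] out:-; in:P6
Tick 11: [PARSE:-, VALIDATE:P6(v=16,ok=F), TRANSFORM:-, EMIT:P5(v=0,ok=F)] out:P4(v=70); in:-
Tick 12: [PARSE:-, VALIDATE:-, TRANSFORM:P6(v=0,ok=F), EMIT:-] out:P5(v=0); in:-
Tick 13: [PARSE:-, VALIDATE:-, TRANSFORM:-, EMIT:P6(v=0,ok=F)] out:-; in:-
Tick 14: [PARSE:-, VALIDATE:-, TRANSFORM:-, EMIT:-] out:P6(v=0); in:-
P6: arrives tick 10, valid=False (id=6, id%4=2), emit tick 14, final value 0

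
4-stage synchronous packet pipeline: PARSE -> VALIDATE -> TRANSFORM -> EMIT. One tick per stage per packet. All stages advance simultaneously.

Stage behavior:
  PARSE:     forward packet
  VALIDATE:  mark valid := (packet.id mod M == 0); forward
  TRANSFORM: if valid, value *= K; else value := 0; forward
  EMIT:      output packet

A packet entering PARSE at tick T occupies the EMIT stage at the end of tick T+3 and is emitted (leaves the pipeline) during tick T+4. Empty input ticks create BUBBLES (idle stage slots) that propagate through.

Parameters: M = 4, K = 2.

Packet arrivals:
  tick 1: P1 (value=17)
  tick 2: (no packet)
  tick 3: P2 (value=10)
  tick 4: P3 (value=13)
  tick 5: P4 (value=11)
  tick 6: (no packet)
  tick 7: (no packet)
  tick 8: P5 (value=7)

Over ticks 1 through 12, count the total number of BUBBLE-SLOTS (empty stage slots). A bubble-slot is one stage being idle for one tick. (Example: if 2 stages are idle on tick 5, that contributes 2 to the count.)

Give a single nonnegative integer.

Answer: 28

Derivation:
Tick 1: [PARSE:P1(v=17,ok=F), VALIDATE:-, TRANSFORM:-, EMIT:-] out:-; bubbles=3
Tick 2: [PARSE:-, VALIDATE:P1(v=17,ok=F), TRANSFORM:-, EMIT:-] out:-; bubbles=3
Tick 3: [PARSE:P2(v=10,ok=F), VALIDATE:-, TRANSFORM:P1(v=0,ok=F), EMIT:-] out:-; bubbles=2
Tick 4: [PARSE:P3(v=13,ok=F), VALIDATE:P2(v=10,ok=F), TRANSFORM:-, EMIT:P1(v=0,ok=F)] out:-; bubbles=1
Tick 5: [PARSE:P4(v=11,ok=F), VALIDATE:P3(v=13,ok=F), TRANSFORM:P2(v=0,ok=F), EMIT:-] out:P1(v=0); bubbles=1
Tick 6: [PARSE:-, VALIDATE:P4(v=11,ok=T), TRANSFORM:P3(v=0,ok=F), EMIT:P2(v=0,ok=F)] out:-; bubbles=1
Tick 7: [PARSE:-, VALIDATE:-, TRANSFORM:P4(v=22,ok=T), EMIT:P3(v=0,ok=F)] out:P2(v=0); bubbles=2
Tick 8: [PARSE:P5(v=7,ok=F), VALIDATE:-, TRANSFORM:-, EMIT:P4(v=22,ok=T)] out:P3(v=0); bubbles=2
Tick 9: [PARSE:-, VALIDATE:P5(v=7,ok=F), TRANSFORM:-, EMIT:-] out:P4(v=22); bubbles=3
Tick 10: [PARSE:-, VALIDATE:-, TRANSFORM:P5(v=0,ok=F), EMIT:-] out:-; bubbles=3
Tick 11: [PARSE:-, VALIDATE:-, TRANSFORM:-, EMIT:P5(v=0,ok=F)] out:-; bubbles=3
Tick 12: [PARSE:-, VALIDATE:-, TRANSFORM:-, EMIT:-] out:P5(v=0); bubbles=4
Total bubble-slots: 28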